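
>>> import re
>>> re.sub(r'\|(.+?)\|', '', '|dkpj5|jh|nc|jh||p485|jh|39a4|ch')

A non-greedy quantifier consumes as few characters as it can — just enough that the remainder of the pattern still matches from where it stops; whatever follows it matches normally.
Matches: at [0:7] → '|dkpj5|'; at [9:13] → '|nc|'; at [15:22] → '||p485|'; at [24:30] → '|39a4|'.
Every occurrence is swapped for ''.

'jhjhjhch'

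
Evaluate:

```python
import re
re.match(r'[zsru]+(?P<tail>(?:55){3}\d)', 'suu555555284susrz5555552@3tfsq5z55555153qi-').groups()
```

The pattern matches one or more of one of [zsru]; then the literal '55' repeated 3 times, then a digit (captured as 'tail').
`re.match` only tries the pattern at the start of the string.
The match spans [0:10] → 'suu5555552'.
Captured: group 1 = '5555552'.

('5555552',)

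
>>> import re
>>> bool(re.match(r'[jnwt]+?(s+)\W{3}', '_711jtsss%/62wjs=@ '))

This matches one or more of one of [jnwt] (lazy); then one or more of a literal 's' (captured); then exactly 3 of a non-word character.
`match` is anchored at position 0; if the pattern doesn't fit there, it returns None.
Here position 0 doesn't satisfy it, so the call returns None, and `bool(None)` is False.

False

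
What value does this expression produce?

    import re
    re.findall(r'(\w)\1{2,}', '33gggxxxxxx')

The backreference `\1` re-matches whatever the first group consumed, character for character.
Matches: at [2:5] match 'ggg', group 1 = 'g'; at [5:11] match 'xxxxxx', group 1 = 'x'.
One capturing group, so `findall` returns just the captured substring from each match — 2 in all.

['g', 'x']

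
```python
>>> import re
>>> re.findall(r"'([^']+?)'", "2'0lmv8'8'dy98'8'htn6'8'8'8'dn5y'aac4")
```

`findall` collects group 1 from each match (5 total).

['0lmv8', 'dy98', 'htn6', '8', 'dn5y']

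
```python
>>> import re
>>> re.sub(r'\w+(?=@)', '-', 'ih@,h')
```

'-@,h'

The positive lookaround only admits positions where the adjacent text matches; those characters stay outside the span.
Matches: at [0:2] → 'ih'.
Every occurrence is swapped for '-'.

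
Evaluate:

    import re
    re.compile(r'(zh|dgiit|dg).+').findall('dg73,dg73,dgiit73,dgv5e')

['dg']

Walking the string: at [0:23] match 'dg73,dg73,dgiit73,dgv5e', group 1 = 'dg'.
`findall` collects group 1 from the one match (1 total).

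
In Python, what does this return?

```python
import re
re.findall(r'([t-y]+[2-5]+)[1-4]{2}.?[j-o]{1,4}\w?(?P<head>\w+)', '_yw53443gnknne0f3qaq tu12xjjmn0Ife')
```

[('yw534', '0f3qaq')]

Pattern: one or more of a character in [t-y], then one or more of a character in [2-5] (captured); then exactly 2 of a character in [1-4]; then optionally any character, then 1 to 4 of a character in [j-o], then optionally a word character; then one or more of a word character (captured as 'head').
`findall` packs the 2 group values into a tuple for every match.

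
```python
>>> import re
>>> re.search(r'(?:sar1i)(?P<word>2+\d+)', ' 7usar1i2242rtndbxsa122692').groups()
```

The pattern matches the literal 'sar', then the literal '1i' (non-capturing group); then one or more of a literal '2', then one or more of a digit (captured as 'word').
`re.search` scans for the first position where the pattern succeeds.
The match spans [3:12] → 'sar1i2242'.
Captured: group 1 = '2242'.

('2242',)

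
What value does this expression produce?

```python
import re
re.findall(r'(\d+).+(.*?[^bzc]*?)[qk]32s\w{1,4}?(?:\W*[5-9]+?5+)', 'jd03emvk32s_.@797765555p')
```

[('03', '')]

This matches one or more of a digit (captured); then one or more of any character; then zero or more of any character (lazy), then zero or more of any character except [bzc] (lazy) (captured); then one of [qk], then the literal '32s', then 1 to 4 of a word character (lazy); then zero or more of a non-word character, then one or more of a character in [5-9] (lazy), then one or more of the literal '5' (non-capturing group).
Walking the string: at [2:23] match '03emvk32s_.@797765555', groups = ('03', '').
With 2 capturing groups, `findall` returns a 2-tuple per match.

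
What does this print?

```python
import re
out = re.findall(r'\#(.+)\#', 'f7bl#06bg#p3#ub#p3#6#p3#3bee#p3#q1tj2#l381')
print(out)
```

With a single group, `findall` returns only what that group captured — 1 item.

['06bg#p3#ub#p3#6#p3#3bee#p3#q1tj2']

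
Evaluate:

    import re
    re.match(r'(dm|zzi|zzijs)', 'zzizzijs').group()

'zzi'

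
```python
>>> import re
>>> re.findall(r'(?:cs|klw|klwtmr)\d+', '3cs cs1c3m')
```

['cs1']

Scanning left to right: at [4:7] → 'cs1'.
No capturing groups, so `findall` returns the 1 full match string.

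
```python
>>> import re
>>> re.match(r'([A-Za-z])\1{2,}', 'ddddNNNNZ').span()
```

`re.match` only tries the pattern at the start of the string.
The match spans [0:4] → 'dddd'.

(0, 4)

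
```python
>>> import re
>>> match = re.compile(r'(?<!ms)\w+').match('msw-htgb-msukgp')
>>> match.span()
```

(0, 3)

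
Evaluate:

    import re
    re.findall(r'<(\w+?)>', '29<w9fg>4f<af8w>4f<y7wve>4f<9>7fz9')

`findall` collects group 1 from each match (4 total).

['w9fg', 'af8w', 'y7wve', '9']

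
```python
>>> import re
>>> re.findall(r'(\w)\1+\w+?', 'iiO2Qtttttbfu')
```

['i', 't']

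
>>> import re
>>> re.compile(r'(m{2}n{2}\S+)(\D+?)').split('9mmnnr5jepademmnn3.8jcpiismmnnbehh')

['9', 'mmnnr5jepademmnn3.8jcpiismmnnbeh', 'h', '']

This matches exactly 2 of a literal 'm', then exactly 2 of a literal 'n', then one or more of a non-whitespace character (captured); then one or more of a non-digit (lazy) (captured).
With a capturing group present, the delimiter's captured portion is kept in the result list.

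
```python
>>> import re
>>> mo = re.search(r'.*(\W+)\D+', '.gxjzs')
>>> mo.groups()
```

('.',)

Pattern: zero or more of any character; then one or more of a non-word character (captured); then one or more of a non-digit.
`re.search` tries every starting position until one works.
The match spans [0:6] → '.gxjzs'.
Captured: group 1 = '.'.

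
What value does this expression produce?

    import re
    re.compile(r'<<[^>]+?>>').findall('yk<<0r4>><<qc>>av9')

['<<0r4>>', '<<qc>>']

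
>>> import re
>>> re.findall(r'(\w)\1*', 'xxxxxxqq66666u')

A backreference is literal: `\1` must see the identical characters the first group matched.
Matches: at [0:6] match 'xxxxxx', group 1 = 'x'; at [6:8] match 'qq', group 1 = 'q'; at [8:13] match '66666', group 1 = '6'; at [13:14] match 'u', group 1 = 'u'.
Because there's exactly one group, `findall` drops the full match and keeps group 1 from each hit.

['x', 'q', '6', 'u']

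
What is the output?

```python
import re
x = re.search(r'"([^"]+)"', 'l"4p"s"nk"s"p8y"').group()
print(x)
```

The match spans [1:5] → '"4p"'.

"4p"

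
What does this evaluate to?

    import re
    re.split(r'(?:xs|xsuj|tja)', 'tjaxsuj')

['', '', 'uj']

`|` is ordered: at each position the engine commits to the first alternative that works.
Splitting on the pattern gives 3 pieces.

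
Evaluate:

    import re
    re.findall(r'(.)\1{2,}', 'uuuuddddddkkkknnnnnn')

`\1` is not a pattern — it's the concrete string captured by group 1, re-applied verbatim.
With a single group, `findall` returns only what that group captured — 4 items.

['u', 'd', 'k', 'n']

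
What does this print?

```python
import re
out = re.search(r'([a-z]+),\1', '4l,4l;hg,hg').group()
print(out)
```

hg,hg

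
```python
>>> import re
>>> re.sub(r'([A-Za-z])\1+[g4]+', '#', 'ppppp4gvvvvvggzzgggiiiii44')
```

`\1` is not a pattern — it's the concrete string captured by group 1, re-applied verbatim.
Matches: at [0:7] → 'ppppp4g'; at [7:14] → 'vvvvvgg'; at [14:19] → 'zzggg'; at [19:26] → 'iiiii44'.
Each match is replaced by '#'.

'####'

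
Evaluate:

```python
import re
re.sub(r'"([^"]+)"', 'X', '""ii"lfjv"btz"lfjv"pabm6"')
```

'"XlfjvXlfjvX'

Matches: at [1:5] → '"ii"'; at [9:14] → '"btz"'; at [18:25] → '"pabm6"'.
Every occurrence is swapped for 'X'.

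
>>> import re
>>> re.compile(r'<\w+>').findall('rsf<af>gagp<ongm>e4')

No capturing groups, so `findall` returns the 2 full match strings.

['<af>', '<ongm>']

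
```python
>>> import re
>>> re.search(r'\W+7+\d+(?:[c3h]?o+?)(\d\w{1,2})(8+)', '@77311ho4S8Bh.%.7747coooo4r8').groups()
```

Pattern: one or more of a non-word character, then one or more of the literal '7', then one or more of a digit; then optionally one of [c3h], then one or more of a literal 'o' (lazy) (non-capturing group); then a digit, then 1 to 2 of a word character (captured); then one or more of a literal '8' (captured).
`re.search` tries every starting position until one works.
The match spans [0:11] → '@77311ho4S8'.
Captured: group 1 = '4S', group 2 = '8'.

('4S', '8')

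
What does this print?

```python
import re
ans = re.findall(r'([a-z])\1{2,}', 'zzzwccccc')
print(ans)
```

The backreference `\1` re-matches whatever the first group consumed, character for character.
One capturing group, so `findall` returns just the captured substring from each match — 2 in all.

['z', 'c']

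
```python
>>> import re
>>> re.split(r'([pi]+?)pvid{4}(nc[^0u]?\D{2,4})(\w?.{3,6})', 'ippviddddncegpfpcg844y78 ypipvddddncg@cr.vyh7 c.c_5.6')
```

['', 'ip', 'ncegpfp', 'cg844y7', '8 ypipvddddncg@cr.vyh7 c.c_5.6']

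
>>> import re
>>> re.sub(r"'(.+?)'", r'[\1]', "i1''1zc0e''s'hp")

Because the quantifier is non-greedy, it stops expanding at the earliest point where the rest of the pattern can succeed.
The replacement refers to a captured group, so each match is rewritten using its own captured text.

"i1['1zc0e][s]hp"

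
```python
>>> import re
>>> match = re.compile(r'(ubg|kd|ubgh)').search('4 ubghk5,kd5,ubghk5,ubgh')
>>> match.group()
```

'ubg'

Branches in `(...|...)` are attempted left-to-right; the first branch that allows the whole pattern to succeed is taken.
The match spans [2:5] → 'ubg'.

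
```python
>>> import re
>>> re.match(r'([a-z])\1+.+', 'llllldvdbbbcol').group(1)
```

'l'

The match spans [0:14] → 'llllldvdbbbcol'.
Captured: group 1 = 'l'.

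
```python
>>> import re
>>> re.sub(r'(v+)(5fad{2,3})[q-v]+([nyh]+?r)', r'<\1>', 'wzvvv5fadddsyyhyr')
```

The pattern matches one or more of a literal 'v' (captured); then the literal '5fa', then 2 to 3 of the literal 'd' (captured); then one or more of a character in [q-v]; then one or more of one of [nyh] (lazy), then a literal 'r' (captured).
The replacement refers to a captured group, so each match is rewritten using its own captured text.

'wz<vvv>'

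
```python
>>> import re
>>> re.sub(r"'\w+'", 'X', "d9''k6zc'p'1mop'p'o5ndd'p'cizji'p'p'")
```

"d9'XpXpXpXpX"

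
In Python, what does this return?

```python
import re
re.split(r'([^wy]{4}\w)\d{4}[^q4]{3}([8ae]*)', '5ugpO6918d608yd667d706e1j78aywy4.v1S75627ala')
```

['', '5ugpO', '8', 'yd667d706e1j78aywy', '4.v1S', 'a', '']

Pattern: exactly 4 of any character except [wy], then a word character (captured); then exactly 4 of a digit, then exactly 3 of any character except [q4]; then zero or more of one of [8ae] (captured).
Matches to split on: at [0:13] → '5ugpO6918d608'; at [31:44] → '4.v1S75627ala'.
`re.split` interleaves the captured-group text with the surrounding fragments.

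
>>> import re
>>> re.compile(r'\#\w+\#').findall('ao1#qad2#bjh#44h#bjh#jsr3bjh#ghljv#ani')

Matches: at [3:9] → '#qad2#'; at [12:17] → '#44h#'; at [20:29] → '#jsr3bjh#'.
Since nothing is captured, `findall` lists the 3 matched substrings directly.

['#qad2#', '#44h#', '#jsr3bjh#']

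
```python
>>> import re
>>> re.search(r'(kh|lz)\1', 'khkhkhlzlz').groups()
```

A backreference is literal: `\1` must see the identical characters the first group matched.
`search` walks the string left to right and returns the first match it finds.
The match spans [0:4] → 'khkh'.
Captured: group 1 = 'kh'.

('kh',)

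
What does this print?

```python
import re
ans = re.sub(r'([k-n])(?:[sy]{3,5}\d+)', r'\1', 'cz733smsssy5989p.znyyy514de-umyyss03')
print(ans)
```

cz733smp.znde-um

This matches a character in [k-n] (captured); then 3 to 5 of one of [sy], then one or more of a digit (non-capturing group).
Matches: at [6:15] → 'msssy5989'; at [18:25] → 'nyyy514'; at [29:36] → 'myyss03'.
`\1` in the replacement pulls in group 1's text for each match.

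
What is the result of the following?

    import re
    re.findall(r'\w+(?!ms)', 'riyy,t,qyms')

The negative lookahead/lookbehind blocks any match where the forbidden context is present.
Scanning left to right: at [0:4] → 'riyy'; at [5:6] → 't'; at [7:11] → 'qyms'.
`findall` yields the raw match text (3 of them) because the pattern has no groups.

['riyy', 't', 'qyms']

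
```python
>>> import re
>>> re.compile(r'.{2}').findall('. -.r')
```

The pattern matches exactly 2 of any character.
Matches: at [0:2] → '. '; at [2:4] → '-.'.
No capturing groups, so `findall` returns the 2 full match strings.

['. ', '-.']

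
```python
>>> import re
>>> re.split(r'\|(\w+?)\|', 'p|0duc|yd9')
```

The group in the pattern means `split` returns the separators' captures alongside the pieces.

['p', '0duc', 'yd9']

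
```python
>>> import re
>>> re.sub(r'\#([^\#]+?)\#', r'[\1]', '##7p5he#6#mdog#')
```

'#[7p5he]6[mdog]'

The replacement refers to a captured group, so each match is rewritten using its own captured text.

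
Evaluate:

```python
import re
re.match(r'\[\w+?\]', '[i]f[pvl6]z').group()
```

'[i]'

`re.match` won't scan ahead — the pattern has to work from the very first character.
The match spans [0:3] → '[i]'.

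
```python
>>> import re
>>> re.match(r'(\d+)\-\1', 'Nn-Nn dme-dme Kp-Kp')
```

After group 1 captures some text, `\1` only succeeds where that same text appears again.
`match` is anchored at position 0; if the pattern doesn't fit there, it returns None.
Here the pattern fails at index 0, so the call returns None.

None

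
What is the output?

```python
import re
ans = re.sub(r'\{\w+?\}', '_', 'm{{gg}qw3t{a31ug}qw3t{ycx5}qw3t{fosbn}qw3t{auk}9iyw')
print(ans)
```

Matches: at [2:6] → '{gg}'; at [10:17] → '{a31ug}'; at [21:27] → '{ycx5}'; at [31:38] → '{fosbn}'; at [42:47] → '{auk}'.
Each match is replaced by '_'.

m{_qw3t_qw3t_qw3t_qw3t_9iyw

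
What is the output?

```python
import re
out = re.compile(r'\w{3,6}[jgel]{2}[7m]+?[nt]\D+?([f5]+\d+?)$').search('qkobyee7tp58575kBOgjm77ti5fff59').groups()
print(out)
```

The pattern matches 3 to 6 of a word character, then exactly 2 of one of [jgel], then one or more of one of [7m] (lazy); then one of [nt], then one or more of a non-digit (lazy); then one or more of one of [f5], then one or more of a digit (lazy) (captured); then anchored at the end.
Unlike `match`, `search` isn't anchored — it looks for the pattern anywhere in the string.
The match spans [12:31] → '575kBOgjm77ti5fff59'.
Captured: group 1 = '5fff59'.

('5fff59',)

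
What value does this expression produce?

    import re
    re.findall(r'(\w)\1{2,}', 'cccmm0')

['c']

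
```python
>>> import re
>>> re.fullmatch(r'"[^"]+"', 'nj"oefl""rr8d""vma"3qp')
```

For `fullmatch`, every character of the input must be accounted for by the pattern.
Here the string isn't matched end-to-end, so the call returns None.

None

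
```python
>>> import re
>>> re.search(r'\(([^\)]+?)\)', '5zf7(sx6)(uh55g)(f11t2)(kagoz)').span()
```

(4, 9)

`search` walks the string left to right and returns the first match it finds.
The match spans [4:9] → '(sx6)'.
Captured: group 1 = 'sx6'.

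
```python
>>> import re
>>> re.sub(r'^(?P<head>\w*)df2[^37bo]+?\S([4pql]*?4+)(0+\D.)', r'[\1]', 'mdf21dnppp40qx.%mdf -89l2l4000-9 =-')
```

Pattern: anchored at the start of the string; then zero or more of a word character (captured as 'head'); then the literal 'df2', then one or more of any character except [37bo] (lazy), then a non-whitespace character; then zero or more of one of [4pql] (lazy), then one or more of the literal '4' (captured); then one or more of a literal '0', then a non-digit, then any character (captured).
A non-greedy quantifier consumes as few characters as it can — just enough that the remainder of the pattern still matches from where it stops; whatever follows it matches normally.
Matches: at [0:14] → 'mdf21dnppp40qx'.
`\1` in the replacement pulls in group 1's text for each match.

'[m].%mdf -89l2l4000-9 =-'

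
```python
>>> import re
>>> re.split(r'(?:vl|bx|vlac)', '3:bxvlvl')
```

Matches to split on: at [2:4] → 'bx'; at [4:6] → 'vl'; at [6:8] → 'vl'.
`split` removes every match and returns the 4 fragments in between.

['3:', '', '', '']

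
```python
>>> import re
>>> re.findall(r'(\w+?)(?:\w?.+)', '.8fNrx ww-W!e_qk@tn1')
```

A non-greedy quantifier consumes as few characters as it can — just enough that the remainder of the pattern still matches from where it stops; whatever follows it matches normally.
Because there's exactly one group, `findall` drops the full match and keeps group 1 from the one hit.

['8']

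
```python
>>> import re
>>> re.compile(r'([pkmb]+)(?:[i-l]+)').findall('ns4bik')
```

['b']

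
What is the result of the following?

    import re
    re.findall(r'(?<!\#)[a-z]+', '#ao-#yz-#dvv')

A negative assertion filters positions out without eating any characters.
Matches: at [2:3] → 'o'; at [6:7] → 'z'; at [10:12] → 'vv'.
`findall` yields the raw match text (3 of them) because the pattern has no groups.

['o', 'z', 'vv']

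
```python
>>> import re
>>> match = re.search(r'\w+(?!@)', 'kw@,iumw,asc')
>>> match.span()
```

(0, 1)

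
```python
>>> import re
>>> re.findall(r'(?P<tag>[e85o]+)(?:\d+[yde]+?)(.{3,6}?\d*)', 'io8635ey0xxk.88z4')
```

[('o8', 'y0x')]

The `?` after the quantifier makes it lazy — it takes as little as possible before letting the rest of the pattern try.
2 groups means the one result is a tuple of 2 captured strings — 1 here.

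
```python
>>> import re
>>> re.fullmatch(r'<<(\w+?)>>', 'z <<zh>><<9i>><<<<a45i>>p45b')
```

None

`re.fullmatch` requires the pattern to consume the entire string.
Here there's no way to consume every character, so the call returns None.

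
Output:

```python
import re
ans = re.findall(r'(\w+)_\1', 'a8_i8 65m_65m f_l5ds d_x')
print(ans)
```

The backreference `\1` re-matches whatever the first group consumed, character for character.
One capturing group, so `findall` returns just the captured substring from the one match — 1 in all.

['65m']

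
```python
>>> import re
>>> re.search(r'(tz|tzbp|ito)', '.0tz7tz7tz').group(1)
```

`search` walks the string left to right and returns the first match it finds.
The match spans [2:4] → 'tz'.
Captured: group 1 = 'tz'.

'tz'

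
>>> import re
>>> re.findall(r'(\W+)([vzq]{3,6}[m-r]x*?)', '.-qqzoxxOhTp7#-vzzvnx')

[('.-', 'qqzo'), ('#-', 'vzzvn')]

The pattern matches one or more of a non-word character (captured); then 3 to 6 of one of [vzq], then a character in [m-r], then zero or more of the literal 'x' (lazy) (captured).
A `+?`/`*?`/`{m,n}?` starts at its minimum and grows only as far as needed for what follows to match.
Scanning left to right: at [0:6] match '.-qqzo', groups = ('.-', 'qqzo'); at [13:20] match '#-vzzvn', groups = ('#-', 'vzzvn').
Multiple groups make `findall` return tuples — one 2-tuple for each match.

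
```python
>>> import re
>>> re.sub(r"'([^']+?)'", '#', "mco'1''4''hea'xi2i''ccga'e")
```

"mco###xi2i'#e"

Matches: at [3:6] → "'1'"; at [6:9] → "'4'"; at [9:14] → "'hea'"; at [19:25] → "'ccga'".
Each match is replaced by '#'.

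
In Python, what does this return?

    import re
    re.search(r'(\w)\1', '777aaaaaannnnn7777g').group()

'77'

The backreference `\1` re-matches whatever the first group consumed, character for character.
The match spans [0:2] → '77'.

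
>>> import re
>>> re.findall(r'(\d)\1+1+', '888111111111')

`\1` is not a pattern — it's the concrete string captured by group 1, re-applied verbatim.
With a single group, `findall` returns only what that group captured — 1 item.

['8']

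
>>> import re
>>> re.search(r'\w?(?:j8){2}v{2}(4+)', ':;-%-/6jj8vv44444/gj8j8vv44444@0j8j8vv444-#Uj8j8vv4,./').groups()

The match spans [18:30] → 'gj8j8vv44444'.
Captured: group 1 = '44444'.

('44444',)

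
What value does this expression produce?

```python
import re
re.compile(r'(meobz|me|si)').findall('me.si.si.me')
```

['me', 'si', 'si', 'me']

Matches: at [0:2] match 'me', group 1 = 'me'; at [3:5] match 'si', group 1 = 'si'; at [6:8] match 'si', group 1 = 'si'; at [9:11] match 'me', group 1 = 'me'.
`findall` collects group 1 from each match (4 total).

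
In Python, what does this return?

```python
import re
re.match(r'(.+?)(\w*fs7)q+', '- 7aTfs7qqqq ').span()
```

This matches one or more of any character (lazy) (captured); then zero or more of a word character, then the literal 'fs7' (captured); then one or more of a literal 'q'.
`match` is anchored at position 0; if the pattern doesn't fit there, it returns None.
The match spans [0:12] → '- 7aTfs7qqqq'.
Captured: group 1 = '- ', group 2 = '7aTfs7'.

(0, 12)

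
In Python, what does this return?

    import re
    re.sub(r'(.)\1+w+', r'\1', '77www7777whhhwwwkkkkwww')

After group 1 captures some text, `\1` only succeeds where that same text appears again.
Matches: at [0:5] → '77www'; at [5:10] → '7777w'; at [10:16] → 'hhhwww'; at [16:23] → 'kkkkwww'.
`\1` in the replacement pulls in group 1's text for each match.

'77hk'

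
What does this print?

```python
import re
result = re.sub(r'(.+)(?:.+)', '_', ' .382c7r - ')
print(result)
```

_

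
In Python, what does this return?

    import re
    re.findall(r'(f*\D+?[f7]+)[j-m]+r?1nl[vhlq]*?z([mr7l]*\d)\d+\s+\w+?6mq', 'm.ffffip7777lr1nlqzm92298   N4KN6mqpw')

With 2 capturing groups, `findall` returns a 2-tuple per match.

[('m.ffffip7777', 'm9')]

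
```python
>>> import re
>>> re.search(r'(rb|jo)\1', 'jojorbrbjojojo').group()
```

A backreference is literal: `\1` must see the identical characters the first group matched.
`re.search` scans for the first position where the pattern succeeds.
The match spans [0:4] → 'jojo'.
Captured: group 1 = 'jo'.

'jojo'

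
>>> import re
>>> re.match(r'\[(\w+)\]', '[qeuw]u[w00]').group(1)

'qeuw'

The match spans [0:6] → '[qeuw]'.
Captured: group 1 = 'qeuw'.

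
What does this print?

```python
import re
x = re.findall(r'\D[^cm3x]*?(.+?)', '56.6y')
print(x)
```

['6']

Because the quantifier is non-greedy, it stops expanding at the earliest point where the rest of the pattern can succeed.
Because there's exactly one group, `findall` drops the full match and keeps group 1 from the one hit.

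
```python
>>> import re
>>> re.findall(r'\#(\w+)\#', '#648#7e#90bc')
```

Scanning left to right: at [0:5] match '#648#', group 1 = '648'.
With a single group, `findall` returns only what that group captured — 1 item.

['648']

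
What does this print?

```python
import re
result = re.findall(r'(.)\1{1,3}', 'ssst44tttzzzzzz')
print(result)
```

['s', '4', 't', 'z', 'z']

`\1` is not a pattern — it's the concrete string captured by group 1, re-applied verbatim.
Walking the string: at [0:3] match 'sss', group 1 = 's'; at [4:6] match '44', group 1 = '4'; at [6:9] match 'ttt', group 1 = 't'; at [9:13] match 'zzzz', group 1 = 'z'; at [13:15] match 'zz', group 1 = 'z'.
`findall` collects group 1 from each match (5 total).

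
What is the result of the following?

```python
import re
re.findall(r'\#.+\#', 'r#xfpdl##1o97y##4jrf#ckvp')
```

Walking the string: at [1:21] → '#xfpdl##1o97y##4jrf#'.
Since nothing is captured, `findall` lists the 1 matched substring directly.

['#xfpdl##1o97y##4jrf#']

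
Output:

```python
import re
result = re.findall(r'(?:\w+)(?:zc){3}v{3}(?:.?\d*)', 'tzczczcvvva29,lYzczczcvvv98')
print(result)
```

['tzczczcvvva29', 'lYzczczcvvv98']

The pattern matches one or more of a word character (non-capturing group); then the literal 'zc' repeated 3 times, then exactly 3 of a literal 'v'; then optionally any character, then zero or more of a digit (non-capturing group).
Matches: at [0:13] → 'tzczczcvvva29'; at [14:27] → 'lYzczczcvvv98'.
`findall` yields the raw match text (2 of them) because the pattern has no groups.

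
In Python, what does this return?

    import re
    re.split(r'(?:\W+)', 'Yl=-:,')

Pattern: one or more of a non-word character (non-capturing group).
Matches to split on: at [2:6] → '=-:,'.
Each match becomes a cut point; 2 segments remain.

['Yl', '']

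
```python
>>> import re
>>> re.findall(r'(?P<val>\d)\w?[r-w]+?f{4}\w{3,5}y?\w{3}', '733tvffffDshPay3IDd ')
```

['3']

The pattern matches a digit (captured as 'val'); then optionally a word character, then one or more of a character in [r-w] (lazy), then exactly 4 of a literal 'f'; then 3 to 5 of a word character, then optionally the literal 'y', then exactly 3 of a word character.
Scanning left to right: at [1:18] match '33tvffffDshPay3ID', group 1 = '3'.
`findall` collects group 1 from the one match (1 total).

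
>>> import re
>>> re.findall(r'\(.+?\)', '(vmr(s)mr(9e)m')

A `+?`/`*?`/`{m,n}?` starts at its minimum and grows only as far as needed for what follows to match.
Scanning left to right: at [0:7] → '(vmr(s)'; at [9:13] → '(9e)'.
With no groups in the pattern, `findall` gives back each whole match — 2 here.

['(vmr(s)', '(9e)']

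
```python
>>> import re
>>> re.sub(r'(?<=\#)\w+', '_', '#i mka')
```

'#_ mka'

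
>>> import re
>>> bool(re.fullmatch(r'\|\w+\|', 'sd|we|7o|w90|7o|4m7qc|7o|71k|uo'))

`fullmatch` succeeds only if the pattern covers the string from start to end.
Here the string isn't matched end-to-end, so the call returns None, and `bool(None)` is False.

False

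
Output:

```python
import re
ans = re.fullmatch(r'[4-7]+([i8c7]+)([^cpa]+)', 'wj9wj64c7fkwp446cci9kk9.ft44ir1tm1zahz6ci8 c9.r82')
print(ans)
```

None

`fullmatch` succeeds only if the pattern covers the string from start to end.
Here there's no way to consume every character, so the call returns None.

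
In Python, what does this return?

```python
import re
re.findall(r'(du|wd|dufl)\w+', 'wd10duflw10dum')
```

One capturing group, so `findall` returns just the captured substring from the one match — 1 in all.

['wd']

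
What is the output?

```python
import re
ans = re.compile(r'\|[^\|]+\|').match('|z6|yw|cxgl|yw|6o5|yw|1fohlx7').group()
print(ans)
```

`re.match` only tries the pattern at the start of the string.
The match spans [0:4] → '|z6|'.

|z6|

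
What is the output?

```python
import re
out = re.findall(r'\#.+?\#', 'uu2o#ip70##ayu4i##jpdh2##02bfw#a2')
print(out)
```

With the lazy modifier that quantifier settles for the fewest repetitions that let the rest of the pattern succeed (the atoms after it are unaffected and can still be greedy).
No capturing groups, so `findall` returns the 4 full match strings.

['#ip70#', '#ayu4i#', '#jpdh2#', '#02bfw#']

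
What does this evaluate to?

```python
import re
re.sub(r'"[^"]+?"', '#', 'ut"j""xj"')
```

Matches: at [2:5] → '"j"'; at [5:9] → '"xj"'.
Every occurrence is swapped for '#'.

'ut##'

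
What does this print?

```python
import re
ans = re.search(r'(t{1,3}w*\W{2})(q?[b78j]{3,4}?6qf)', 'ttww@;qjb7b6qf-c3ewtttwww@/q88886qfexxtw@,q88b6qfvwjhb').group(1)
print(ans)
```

This matches 1 to 3 of the literal 't', then zero or more of a literal 'w', then exactly 2 of a non-word character (captured); then optionally a literal 'q', then 3 to 4 of one of [b78j] (lazy), then the literal '6qf' (captured).
Unlike `match`, `search` isn't anchored — it looks for the pattern anywhere in the string.
The match spans [0:14] → 'ttww@;qjb7b6qf'.
Captured: group 1 = 'ttww@;', group 2 = 'qjb7b6qf'.

ttww@;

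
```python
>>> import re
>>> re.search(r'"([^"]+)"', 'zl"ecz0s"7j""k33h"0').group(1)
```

'ecz0s'

`re.search` scans for the first position where the pattern succeeds.
The match spans [2:9] → '"ecz0s"'.
Captured: group 1 = 'ecz0s'.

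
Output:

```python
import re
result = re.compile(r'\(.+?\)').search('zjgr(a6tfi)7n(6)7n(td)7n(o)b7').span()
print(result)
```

Because the quantifier is non-greedy, it stops expanding at the earliest point where the rest of the pattern can succeed.
`re.search` scans for the first position where the pattern succeeds.
The match spans [4:11] → '(a6tfi)'.

(4, 11)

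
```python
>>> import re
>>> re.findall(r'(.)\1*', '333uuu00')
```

After group 1 captures some text, `\1` only succeeds where that same text appears again.
Matches: at [0:3] match '333', group 1 = '3'; at [3:6] match 'uuu', group 1 = 'u'; at [6:8] match '00', group 1 = '0'.
One capturing group, so `findall` returns just the captured substring from each match — 3 in all.

['3', 'u', '0']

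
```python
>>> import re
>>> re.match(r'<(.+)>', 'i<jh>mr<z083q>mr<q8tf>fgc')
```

None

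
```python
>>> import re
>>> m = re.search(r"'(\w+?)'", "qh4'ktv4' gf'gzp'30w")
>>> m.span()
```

(3, 9)

The match spans [3:9] → "'ktv4'".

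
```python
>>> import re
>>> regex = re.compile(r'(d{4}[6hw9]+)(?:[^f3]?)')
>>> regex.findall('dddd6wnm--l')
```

['dddd6w']

Pattern: exactly 4 of the literal 'd', then one or more of one of [6hw9] (captured); then optionally any character except [f3] (non-capturing group).
Matches: at [0:7] match 'dddd6wn', group 1 = 'dddd6w'.
`findall` collects group 1 from the one match (1 total).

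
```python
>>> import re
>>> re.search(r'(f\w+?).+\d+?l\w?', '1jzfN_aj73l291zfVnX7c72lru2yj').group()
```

'fN_aj73l291zfVnX7c72lr'

The match spans [3:25] → 'fN_aj73l291zfVnX7c72lr'.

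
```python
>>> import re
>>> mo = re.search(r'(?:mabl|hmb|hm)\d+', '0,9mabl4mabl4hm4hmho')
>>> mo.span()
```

(3, 8)

Unlike `match`, `search` isn't anchored — it looks for the pattern anywhere in the string.
The match spans [3:8] → 'mabl4'.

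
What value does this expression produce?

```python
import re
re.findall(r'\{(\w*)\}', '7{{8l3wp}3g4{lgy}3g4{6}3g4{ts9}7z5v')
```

Matches: at [2:9] match '{8l3wp}', group 1 = '8l3wp'; at [12:17] match '{lgy}', group 1 = 'lgy'; at [20:23] match '{6}', group 1 = '6'; at [26:31] match '{ts9}', group 1 = 'ts9'.
Because there's exactly one group, `findall` drops the full match and keeps group 1 from each hit.

['8l3wp', 'lgy', '6', 'ts9']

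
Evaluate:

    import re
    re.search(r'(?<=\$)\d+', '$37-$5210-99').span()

Because the assertion is zero-width, the text it checks is not consumed and won't appear in the result.
The match spans [1:3] → '37'.

(1, 3)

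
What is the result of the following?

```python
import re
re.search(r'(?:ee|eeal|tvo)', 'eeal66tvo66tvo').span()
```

(0, 2)

Branches in `(...|...)` are attempted left-to-right; the first branch that allows the whole pattern to succeed is taken.
The match spans [0:2] → 'ee'.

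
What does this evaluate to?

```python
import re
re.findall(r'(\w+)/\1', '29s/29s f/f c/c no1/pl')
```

['29s', 'f', 'c']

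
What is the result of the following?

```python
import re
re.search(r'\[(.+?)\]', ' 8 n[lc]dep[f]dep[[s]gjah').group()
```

Because the quantifier is non-greedy, it stops expanding at the earliest point where the rest of the pattern can succeed.
`search` walks the string left to right and returns the first match it finds.
The match spans [4:8] → '[lc]'.
Captured: group 1 = 'lc'.

'[lc]'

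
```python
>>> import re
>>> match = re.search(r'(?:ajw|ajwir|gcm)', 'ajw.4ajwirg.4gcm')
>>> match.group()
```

'ajw'

`re.search` tries every starting position until one works.
The match spans [0:3] → 'ajw'.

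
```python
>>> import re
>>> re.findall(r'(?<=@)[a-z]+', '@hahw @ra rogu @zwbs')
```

['hahw', 'ra', 'zwbs']

Lookahead/lookbehind check context without consuming it, so the matched span excludes the asserted characters.
`findall` yields the raw match text (3 of them) because the pattern has no groups.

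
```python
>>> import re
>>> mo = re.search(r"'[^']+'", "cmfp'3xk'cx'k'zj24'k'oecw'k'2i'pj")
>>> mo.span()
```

(4, 9)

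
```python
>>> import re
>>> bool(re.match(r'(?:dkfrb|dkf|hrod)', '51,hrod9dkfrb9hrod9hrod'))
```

With `match`, the pattern is implicitly anchored at the beginning.
Here position 0 doesn't satisfy it, so the call returns None, and `bool(None)` is False.

False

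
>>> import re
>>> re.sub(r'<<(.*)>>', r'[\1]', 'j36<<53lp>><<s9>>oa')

Each match is replaced using the text its own group 1 captured.

'j36[53lp>><<s9]oa'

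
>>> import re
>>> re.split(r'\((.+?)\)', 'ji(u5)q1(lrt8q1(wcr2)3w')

['ji', 'u5', 'q1', 'lrt8q1(wcr2', '3w']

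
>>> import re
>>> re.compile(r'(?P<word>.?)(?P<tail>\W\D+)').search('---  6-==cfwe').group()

The pattern matches optionally any character (captured as 'word'); then a non-word character, then one or more of a non-digit (captured as 'tail').
`re.search` scans for the first position where the pattern succeeds.
The match spans [0:5] → '---  '.
Captured: group 1 = '-', group 2 = '--  '.

'---  '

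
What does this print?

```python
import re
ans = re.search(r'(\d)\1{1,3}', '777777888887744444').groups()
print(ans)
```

`\1` has to match the exact text group 1 already captured.
`re.search` scans for the first position where the pattern succeeds.
The match spans [0:4] → '7777'.
Captured: group 1 = '7'.

('7',)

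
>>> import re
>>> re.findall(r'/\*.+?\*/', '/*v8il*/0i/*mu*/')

['/*v8il*/', '/*mu*/']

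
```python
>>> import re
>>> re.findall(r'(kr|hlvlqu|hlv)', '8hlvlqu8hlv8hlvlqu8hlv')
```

['hlvlqu', 'hlv', 'hlvlqu', 'hlv']

`|` is ordered: at each position the engine commits to the first alternative that works.
Scanning left to right: at [1:7] match 'hlvlqu', group 1 = 'hlvlqu'; at [8:11] match 'hlv', group 1 = 'hlv'; at [12:18] match 'hlvlqu', group 1 = 'hlvlqu'; at [19:22] match 'hlv', group 1 = 'hlv'.
Because there's exactly one group, `findall` drops the full match and keeps group 1 from each hit.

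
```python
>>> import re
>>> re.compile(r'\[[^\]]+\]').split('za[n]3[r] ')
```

['za', '3', ' ']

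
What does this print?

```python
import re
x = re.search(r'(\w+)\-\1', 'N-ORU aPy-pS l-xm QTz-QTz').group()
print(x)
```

QTz-QTz

A backreference is literal: `\1` must see the identical characters the first group matched.
The match spans [18:25] → 'QTz-QTz'.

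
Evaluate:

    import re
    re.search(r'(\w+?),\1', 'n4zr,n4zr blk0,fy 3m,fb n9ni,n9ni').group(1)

'n4zr'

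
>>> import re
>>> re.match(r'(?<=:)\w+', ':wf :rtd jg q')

None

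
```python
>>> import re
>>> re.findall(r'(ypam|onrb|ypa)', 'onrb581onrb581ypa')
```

['onrb', 'onrb', 'ypa']

`findall` collects group 1 from each match (3 total).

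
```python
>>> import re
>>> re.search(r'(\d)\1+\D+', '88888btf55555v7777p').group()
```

'88888btf'

A backreference is literal: `\1` must see the identical characters the first group matched.
The match spans [0:8] → '88888btf'.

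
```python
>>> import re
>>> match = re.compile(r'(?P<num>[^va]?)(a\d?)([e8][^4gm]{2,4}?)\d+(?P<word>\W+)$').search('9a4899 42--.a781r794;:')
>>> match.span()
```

(11, 22)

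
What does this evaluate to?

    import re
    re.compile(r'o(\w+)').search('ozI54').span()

The match spans [0:5] → 'ozI54'.

(0, 5)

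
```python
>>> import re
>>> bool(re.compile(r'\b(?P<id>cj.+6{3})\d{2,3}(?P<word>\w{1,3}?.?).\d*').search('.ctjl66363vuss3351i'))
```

This matches a word boundary (`\b`, zero-width); then the literal 'cj', then one or more of any character, then exactly 3 of a literal '6' (captured as 'id'); then 2 to 3 of a digit; then 1 to 3 of a word character (lazy), then optionally any character (captured as 'word'); then any character, then zero or more of a digit.
`re.search` scans for the first position where the pattern succeeds.
Here nothing in the string fits, so the call returns None, and `bool(None)` is False.

False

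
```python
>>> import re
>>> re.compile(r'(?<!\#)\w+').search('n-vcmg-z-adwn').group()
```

'n'

A negative assertion filters positions out without eating any characters.
Unlike `match`, `search` isn't anchored — it looks for the pattern anywhere in the string.
The match spans [0:1] → 'n'.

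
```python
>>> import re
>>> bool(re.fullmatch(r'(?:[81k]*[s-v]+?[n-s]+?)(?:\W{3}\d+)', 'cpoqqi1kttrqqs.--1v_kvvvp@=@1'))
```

Pattern: zero or more of one of [81k], then one or more of a character in [s-v] (lazy), then one or more of a character in [n-s] (lazy) (non-capturing group); then exactly 3 of a non-word character, then one or more of a digit (non-capturing group).
For `fullmatch`, every character of the input must be accounted for by the pattern.
Here there's no way to consume every character, so the call returns None, and `bool(None)` is False.

False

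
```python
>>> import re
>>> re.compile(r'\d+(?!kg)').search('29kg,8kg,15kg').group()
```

'2'

The negative lookahead/lookbehind blocks any match where the forbidden context is present.
Unlike `match`, `search` isn't anchored — it looks for the pattern anywhere in the string.
The match spans [0:1] → '2'.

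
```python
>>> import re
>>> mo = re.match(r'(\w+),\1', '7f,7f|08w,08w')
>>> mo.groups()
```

('7f',)

After group 1 captures some text, `\1` only succeeds where that same text appears again.
`re.match` only tries the pattern at the start of the string.
The match spans [0:5] → '7f,7f'.
Captured: group 1 = '7f'.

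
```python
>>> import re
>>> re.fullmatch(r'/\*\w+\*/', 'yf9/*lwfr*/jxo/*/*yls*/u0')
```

`re.fullmatch` requires the pattern to consume the entire string.
Here the pattern can't cover the whole string, so the call returns None.

None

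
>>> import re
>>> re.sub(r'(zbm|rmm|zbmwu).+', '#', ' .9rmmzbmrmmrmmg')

Matches: at [3:16] → 'rmmzbmrmmrmmg'.
Each match is replaced by '#'.

' .9#'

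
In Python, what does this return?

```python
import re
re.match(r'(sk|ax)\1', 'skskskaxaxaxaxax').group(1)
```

`\1` is not a pattern — it's the concrete string captured by group 1, re-applied verbatim.
`re.match` only tries the pattern at the start of the string.
The match spans [0:4] → 'sksk'.
Captured: group 1 = 'sk'.

'sk'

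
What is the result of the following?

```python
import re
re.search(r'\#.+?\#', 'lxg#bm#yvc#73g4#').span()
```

(3, 7)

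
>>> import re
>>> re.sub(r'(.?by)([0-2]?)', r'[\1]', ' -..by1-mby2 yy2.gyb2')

' -.[.by]-[mby] yy2.gyb2'

This matches optionally any character, then the literal 'by' (captured); then optionally a character in [0-2] (captured).
Matches: at [3:7] → '.by1'; at [8:12] → 'mby2'.
Each match is replaced using the text its own group 1 captured.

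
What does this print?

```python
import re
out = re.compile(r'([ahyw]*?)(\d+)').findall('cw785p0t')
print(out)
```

[('w', '785'), ('', '0')]

The pattern matches zero or more of one of [ahyw] (lazy) (captured); then one or more of a digit (captured).
`findall` packs the 2 group values into a tuple for every match.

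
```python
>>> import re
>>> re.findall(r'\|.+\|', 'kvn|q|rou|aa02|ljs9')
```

['|q|rou|aa02|']

With no groups in the pattern, `findall` gives back each whole match — 1 here.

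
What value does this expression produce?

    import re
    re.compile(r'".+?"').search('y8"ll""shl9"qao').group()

'"ll"'

Unlike `match`, `search` isn't anchored — it looks for the pattern anywhere in the string.
The match spans [2:6] → '"ll"'.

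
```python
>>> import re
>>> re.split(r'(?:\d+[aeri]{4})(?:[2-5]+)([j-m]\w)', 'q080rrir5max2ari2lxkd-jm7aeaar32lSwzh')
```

['q', 'ma', 'x2ari2lxkd-jm7aeaar32lSwzh']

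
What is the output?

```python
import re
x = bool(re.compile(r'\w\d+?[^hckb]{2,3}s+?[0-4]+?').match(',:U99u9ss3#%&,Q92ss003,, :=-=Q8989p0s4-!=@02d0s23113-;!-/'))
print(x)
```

`re.match` won't scan ahead — the pattern has to work from the very first character.
Here the string doesn't start with a match, so the call returns None, and `bool(None)` is False.

False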